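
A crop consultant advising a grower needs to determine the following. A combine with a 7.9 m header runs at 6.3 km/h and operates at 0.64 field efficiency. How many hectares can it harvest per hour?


C = w * v * eta_f / 10
  = 7.9 * 6.3 * 0.64 / 10
  = 31.85 / 10
  = 3.19 ha/h


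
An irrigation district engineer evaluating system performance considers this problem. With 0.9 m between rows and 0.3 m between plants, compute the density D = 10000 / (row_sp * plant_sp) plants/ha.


D = 10000 / (row_sp * plant_sp)
  = 10000 / (0.9 * 0.3)
  = 10000 / 0.2700
  = 37037.04 plants/ha


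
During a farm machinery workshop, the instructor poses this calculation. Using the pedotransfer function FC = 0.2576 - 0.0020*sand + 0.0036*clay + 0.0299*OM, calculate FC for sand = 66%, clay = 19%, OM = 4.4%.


FC = 0.2576 - 0.0020*66 + 0.0036*19 + 0.0299*4.4
   = 0.2576 - 0.1320 + 0.0684 + 0.1316
   = 0.3256


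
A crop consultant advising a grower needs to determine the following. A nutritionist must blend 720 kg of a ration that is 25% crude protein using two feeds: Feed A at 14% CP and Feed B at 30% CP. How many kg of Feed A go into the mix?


parts_A = CP_b - target = 30 - 25 = 5
parts_B = target - CP_a = 25 - 14 = 11
total_parts = 5 + 11 = 16
Feed A = 720 * 5 / 16 = 225 kg
Feed B = 720 * 11 / 16 = 495 kg

225 kg


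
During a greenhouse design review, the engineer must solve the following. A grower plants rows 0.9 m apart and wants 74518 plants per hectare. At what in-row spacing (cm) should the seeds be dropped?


spacing = 10000 / (row_sp * density)
        = 10000 / (0.9 * 74518)
        = 10000 / 67066.20
        = 0.14911 m = 14.91 cm


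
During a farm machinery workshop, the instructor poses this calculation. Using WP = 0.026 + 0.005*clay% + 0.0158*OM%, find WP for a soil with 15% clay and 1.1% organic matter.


WP = 0.026 + 0.005*15 + 0.0158*1.1
   = 0.026 + 0.0750 + 0.0174
   = 0.1184


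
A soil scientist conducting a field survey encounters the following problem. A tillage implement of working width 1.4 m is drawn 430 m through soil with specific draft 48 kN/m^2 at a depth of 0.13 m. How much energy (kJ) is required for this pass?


E = k * d * w * L
  = 48 * 0.13 * 1.4 * 430
  = 3756.48 kJ


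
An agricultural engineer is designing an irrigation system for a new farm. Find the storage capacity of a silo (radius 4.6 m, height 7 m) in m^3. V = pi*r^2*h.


V = pi * r^2 * h
  = pi * 4.6^2 * 7
  = pi * 21.16 * 7
  = 465.33 m^3


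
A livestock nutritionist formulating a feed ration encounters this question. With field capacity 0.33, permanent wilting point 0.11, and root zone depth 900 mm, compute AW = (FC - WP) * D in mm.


AW = (FC - WP) * D
   = (0.33 - 0.11) * 900
   = 0.22 * 900
   = 198 mm


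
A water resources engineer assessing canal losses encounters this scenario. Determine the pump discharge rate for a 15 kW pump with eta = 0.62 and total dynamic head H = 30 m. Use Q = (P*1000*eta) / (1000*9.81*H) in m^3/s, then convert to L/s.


Q = (P * 1000 * eta) / (rho * g * H)
  = (15 * 1000 * 0.62) / (1000 * 9.81 * 30)
  = 9300 / 294300
  = 0.03160 m^3/s = 31.60 L/s


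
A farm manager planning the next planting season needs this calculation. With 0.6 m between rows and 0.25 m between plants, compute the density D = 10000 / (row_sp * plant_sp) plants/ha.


D = 10000 / (row_sp * plant_sp)
  = 10000 / (0.6 * 0.25)
  = 10000 / 0.1500
  = 66666.67 plants/ha


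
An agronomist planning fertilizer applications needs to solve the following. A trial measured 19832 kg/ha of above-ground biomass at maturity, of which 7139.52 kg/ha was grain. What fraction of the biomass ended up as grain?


HI = grain_yield / biomass
   = 7139.52 / 19832
   = 0.36


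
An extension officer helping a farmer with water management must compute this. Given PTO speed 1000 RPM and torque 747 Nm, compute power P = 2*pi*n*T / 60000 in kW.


P = 2*pi*n*T / 60000
  = 2*pi * 1000 * 747 / 60000
  = 4693539.42 / 60000
  = 78.23 kW


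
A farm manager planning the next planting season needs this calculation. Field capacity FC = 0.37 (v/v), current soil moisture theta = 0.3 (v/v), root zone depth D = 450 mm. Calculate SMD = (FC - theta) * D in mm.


SMD = (FC - theta) * D
    = (0.37 - 0.3) * 450
    = 0.070 * 450
    = 31.50 mm


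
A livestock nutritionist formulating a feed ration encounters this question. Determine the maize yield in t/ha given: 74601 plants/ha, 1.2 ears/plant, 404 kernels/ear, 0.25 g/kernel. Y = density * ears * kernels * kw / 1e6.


Y = density * ears * kernels * kw
  = 74601 * 1.2 * 404 * 0.25 g/ha
  = 9041641.20 g/ha
  = 9041.64 kg/ha = 9.04 t/ha


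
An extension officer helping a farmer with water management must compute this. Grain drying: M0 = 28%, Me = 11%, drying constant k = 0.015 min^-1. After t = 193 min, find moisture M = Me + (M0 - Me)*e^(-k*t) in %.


M = Me + (M0 - Me) * e^(-k*t)
  = 11 + (28 - 11) * e^(-0.015*193)
  = 11 + 17 * e^(-2.895)
  = 11 + 17 * 0.05530
  = 11 + 0.9401
  = 11.94%


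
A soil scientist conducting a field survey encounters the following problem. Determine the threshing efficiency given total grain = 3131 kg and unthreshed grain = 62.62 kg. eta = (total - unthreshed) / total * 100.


eta = (total - unthreshed) / total * 100
    = (3131 - 62.62) / 3131 * 100
    = 3068.38 / 3131 * 100
    = 98%


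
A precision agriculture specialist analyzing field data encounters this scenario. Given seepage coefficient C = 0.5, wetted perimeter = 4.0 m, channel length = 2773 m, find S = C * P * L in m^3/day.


S = C * P * L
  = 0.5 * 4.0 * 2773
  = 5546 m^3/day


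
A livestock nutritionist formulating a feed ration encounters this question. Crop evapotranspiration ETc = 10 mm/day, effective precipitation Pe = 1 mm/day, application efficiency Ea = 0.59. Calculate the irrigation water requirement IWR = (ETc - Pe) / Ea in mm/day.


IWR = (ETc - Pe) / Ea
    = (10 - 1) / 0.59
    = 9 / 0.59
    = 15.25 mm/day


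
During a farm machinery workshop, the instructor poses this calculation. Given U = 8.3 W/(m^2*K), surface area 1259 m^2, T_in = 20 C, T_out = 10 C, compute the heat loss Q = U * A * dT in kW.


dT = 20 - (10) = 10 K
Q = U * A * dT
  = 8.3 * 1259 * 10
  = 104497 W = 104.50 kW


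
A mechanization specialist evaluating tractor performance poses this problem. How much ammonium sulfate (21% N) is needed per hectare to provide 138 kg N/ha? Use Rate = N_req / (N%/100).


Rate = N_required / (N_content / 100)
     = 138 / (21 / 100)
     = 138 / 0.21
     = 657.14 kg/ha


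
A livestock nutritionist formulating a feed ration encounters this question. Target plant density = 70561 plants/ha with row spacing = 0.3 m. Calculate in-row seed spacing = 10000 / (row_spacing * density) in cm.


spacing = 10000 / (row_sp * density)
        = 10000 / (0.3 * 70561)
        = 10000 / 21168.30
        = 0.47240 m = 47.24 cm


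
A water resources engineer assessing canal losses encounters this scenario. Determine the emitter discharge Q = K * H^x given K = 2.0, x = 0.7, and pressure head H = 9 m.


Q = K * H^x
  = 2.0 * 9^0.7
  = 2.0 * 4.6555
  = 9.31 L/h


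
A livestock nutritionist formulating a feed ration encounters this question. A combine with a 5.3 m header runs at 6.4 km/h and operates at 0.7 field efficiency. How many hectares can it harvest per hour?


C = w * v * eta_f / 10
  = 5.3 * 6.4 * 0.7 / 10
  = 23.74 / 10
  = 2.37 ha/h


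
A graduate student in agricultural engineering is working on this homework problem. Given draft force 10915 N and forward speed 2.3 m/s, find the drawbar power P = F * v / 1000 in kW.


P = F * v / 1000
  = 10915 * 2.3 / 1000
  = 25104.50 / 1000
  = 25.10 kW


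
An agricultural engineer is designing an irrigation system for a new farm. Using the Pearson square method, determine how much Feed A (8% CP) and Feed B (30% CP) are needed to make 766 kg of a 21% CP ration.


parts_A = CP_b - target = 30 - 21 = 9
parts_B = target - CP_a = 21 - 8 = 13
total_parts = 9 + 13 = 22
Feed A = 766 * 9 / 22 = 313.36 kg
Feed B = 766 * 13 / 22 = 452.64 kg

313.36 kg


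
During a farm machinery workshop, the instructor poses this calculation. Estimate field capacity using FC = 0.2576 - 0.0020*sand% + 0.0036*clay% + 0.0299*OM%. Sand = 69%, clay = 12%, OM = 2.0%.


FC = 0.2576 - 0.0020*69 + 0.0036*12 + 0.0299*2.0
   = 0.2576 - 0.1380 + 0.0432 + 0.0598
   = 0.2226


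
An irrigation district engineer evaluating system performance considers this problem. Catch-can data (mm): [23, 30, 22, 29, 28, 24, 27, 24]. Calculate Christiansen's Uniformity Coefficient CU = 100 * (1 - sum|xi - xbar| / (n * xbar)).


xbar = 207 / 8 = 25.875
sum|xi - xbar| = 21
CU = 100 * (1 - 21 / (8 * 25.875))
   = 100 * (1 - 0.1014)
   = 89.86%


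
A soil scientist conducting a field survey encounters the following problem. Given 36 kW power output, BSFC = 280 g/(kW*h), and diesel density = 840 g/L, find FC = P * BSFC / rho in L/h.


FC = P * BSFC / rho_fuel
   = 36 * 280 / 840
   = 10080 / 840
   = 12 L/h


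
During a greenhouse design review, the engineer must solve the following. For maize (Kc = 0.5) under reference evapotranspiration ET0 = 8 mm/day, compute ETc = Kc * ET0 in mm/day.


ETc = Kc * ET0
    = 0.5 * 8
    = 4 mm/day


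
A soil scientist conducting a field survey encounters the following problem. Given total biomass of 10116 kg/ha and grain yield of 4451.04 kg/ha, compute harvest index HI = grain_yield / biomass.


HI = grain_yield / biomass
   = 4451.04 / 10116
   = 0.44


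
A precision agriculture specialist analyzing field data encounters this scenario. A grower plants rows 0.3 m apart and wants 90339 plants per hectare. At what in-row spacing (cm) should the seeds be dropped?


spacing = 10000 / (row_sp * density)
        = 10000 / (0.3 * 90339)
        = 10000 / 27101.70
        = 0.36898 m = 36.90 cm


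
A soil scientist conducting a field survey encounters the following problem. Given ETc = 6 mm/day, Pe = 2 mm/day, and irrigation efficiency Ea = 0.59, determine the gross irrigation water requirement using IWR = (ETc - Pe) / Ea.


IWR = (ETc - Pe) / Ea
    = (6 - 2) / 0.59
    = 4 / 0.59
    = 6.78 mm/day


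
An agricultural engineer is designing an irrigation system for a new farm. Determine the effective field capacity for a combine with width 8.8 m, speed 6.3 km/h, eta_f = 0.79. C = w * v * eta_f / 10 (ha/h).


C = w * v * eta_f / 10
  = 8.8 * 6.3 * 0.79 / 10
  = 43.80 / 10
  = 4.38 ha/h


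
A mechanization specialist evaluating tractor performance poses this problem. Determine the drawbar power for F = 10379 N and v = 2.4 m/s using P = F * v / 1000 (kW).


P = F * v / 1000
  = 10379 * 2.4 / 1000
  = 24909.60 / 1000
  = 24.91 kW


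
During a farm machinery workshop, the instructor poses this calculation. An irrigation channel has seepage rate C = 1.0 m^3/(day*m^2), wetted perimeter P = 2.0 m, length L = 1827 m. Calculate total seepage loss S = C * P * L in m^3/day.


S = C * P * L
  = 1.0 * 2.0 * 1827
  = 3654 m^3/day


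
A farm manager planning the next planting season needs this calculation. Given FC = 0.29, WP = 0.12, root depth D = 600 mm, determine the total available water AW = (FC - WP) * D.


AW = (FC - WP) * D
   = (0.29 - 0.12) * 600
   = 0.17 * 600
   = 102 mm


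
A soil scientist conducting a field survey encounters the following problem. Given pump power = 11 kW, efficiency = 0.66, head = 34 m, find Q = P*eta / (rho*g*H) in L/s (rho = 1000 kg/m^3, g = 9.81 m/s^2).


Q = (P * 1000 * eta) / (rho * g * H)
  = (11 * 1000 * 0.66) / (1000 * 9.81 * 34)
  = 7260 / 333540
  = 0.02177 m^3/s = 21.77 L/s


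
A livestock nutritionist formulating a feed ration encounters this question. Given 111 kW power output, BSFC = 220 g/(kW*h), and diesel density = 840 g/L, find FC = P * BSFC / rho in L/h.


FC = P * BSFC / rho_fuel
   = 111 * 220 / 840
   = 24420 / 840
   = 29.07 L/h


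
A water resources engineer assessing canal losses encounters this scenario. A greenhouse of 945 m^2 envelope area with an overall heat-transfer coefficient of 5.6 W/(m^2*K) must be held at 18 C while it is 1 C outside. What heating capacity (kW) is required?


dT = 18 - (1) = 17 K
Q = U * A * dT
  = 5.6 * 945 * 17
  = 89964 W = 89.96 kW


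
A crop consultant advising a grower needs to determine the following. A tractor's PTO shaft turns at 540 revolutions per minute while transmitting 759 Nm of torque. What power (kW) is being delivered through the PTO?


P = 2*pi*n*T / 60000
  = 2*pi * 540 * 759 / 60000
  = 2575226.33 / 60000
  = 42.92 kW


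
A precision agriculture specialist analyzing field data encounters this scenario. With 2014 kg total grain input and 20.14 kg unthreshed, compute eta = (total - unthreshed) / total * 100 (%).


eta = (total - unthreshed) / total * 100
    = (2014 - 20.14) / 2014 * 100
    = 1993.86 / 2014 * 100
    = 99%


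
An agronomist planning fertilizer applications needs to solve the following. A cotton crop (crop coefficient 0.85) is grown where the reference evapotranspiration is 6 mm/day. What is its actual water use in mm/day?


ETc = Kc * ET0
    = 0.85 * 6
    = 5.10 mm/day


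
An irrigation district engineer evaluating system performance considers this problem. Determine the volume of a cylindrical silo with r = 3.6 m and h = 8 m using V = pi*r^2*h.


V = pi * r^2 * h
  = pi * 3.6^2 * 8
  = pi * 12.96 * 8
  = 325.72 m^3


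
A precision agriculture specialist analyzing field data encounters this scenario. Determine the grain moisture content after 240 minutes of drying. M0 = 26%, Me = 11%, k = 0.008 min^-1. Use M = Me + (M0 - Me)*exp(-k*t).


M = Me + (M0 - Me) * e^(-k*t)
  = 11 + (26 - 11) * e^(-0.008*240)
  = 11 + 15 * e^(-1.920)
  = 11 + 15 * 0.14661
  = 11 + 2.1991
  = 13.20%


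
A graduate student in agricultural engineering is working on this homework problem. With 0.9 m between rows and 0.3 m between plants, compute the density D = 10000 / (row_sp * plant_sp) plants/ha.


D = 10000 / (row_sp * plant_sp)
  = 10000 / (0.9 * 0.3)
  = 10000 / 0.2700
  = 37037.04 plants/ha


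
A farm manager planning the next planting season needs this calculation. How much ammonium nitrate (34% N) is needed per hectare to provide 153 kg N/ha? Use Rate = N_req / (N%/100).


Rate = N_required / (N_content / 100)
     = 153 / (34 / 100)
     = 153 / 0.34
     = 450 kg/ha


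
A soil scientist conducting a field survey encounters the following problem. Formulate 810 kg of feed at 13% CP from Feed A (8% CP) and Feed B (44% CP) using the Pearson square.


parts_A = CP_b - target = 44 - 13 = 31
parts_B = target - CP_a = 13 - 8 = 5
total_parts = 31 + 5 = 36
Feed A = 810 * 31 / 36 = 697.50 kg
Feed B = 810 * 5 / 36 = 112.50 kg

697.50 kg


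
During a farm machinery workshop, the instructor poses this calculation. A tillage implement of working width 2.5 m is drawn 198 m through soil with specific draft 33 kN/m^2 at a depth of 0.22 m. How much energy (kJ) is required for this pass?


E = k * d * w * L
  = 33 * 0.22 * 2.5 * 198
  = 3593.70 kJ


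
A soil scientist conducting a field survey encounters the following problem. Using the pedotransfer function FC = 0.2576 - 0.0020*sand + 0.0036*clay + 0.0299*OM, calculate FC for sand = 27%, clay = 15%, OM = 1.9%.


FC = 0.2576 - 0.0020*27 + 0.0036*15 + 0.0299*1.9
   = 0.2576 - 0.0540 + 0.0540 + 0.0568
   = 0.3144


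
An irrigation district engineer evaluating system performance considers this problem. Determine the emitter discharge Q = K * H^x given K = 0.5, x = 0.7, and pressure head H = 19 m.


Q = K * H^x
  = 0.5 * 19^0.7
  = 0.5 * 7.8547
  = 3.93 L/h


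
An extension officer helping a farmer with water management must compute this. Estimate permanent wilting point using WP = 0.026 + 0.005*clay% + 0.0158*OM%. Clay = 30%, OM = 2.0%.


WP = 0.026 + 0.005*30 + 0.0158*2.0
   = 0.026 + 0.1500 + 0.0316
   = 0.2076


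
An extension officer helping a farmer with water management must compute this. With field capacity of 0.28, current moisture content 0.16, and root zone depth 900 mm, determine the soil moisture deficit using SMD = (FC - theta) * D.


SMD = (FC - theta) * D
    = (0.28 - 0.16) * 900
    = 0.120 * 900
    = 108 mm


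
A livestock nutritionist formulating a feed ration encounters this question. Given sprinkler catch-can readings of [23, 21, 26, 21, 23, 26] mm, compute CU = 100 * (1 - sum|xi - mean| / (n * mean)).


xbar = 140 / 6 = 23.333
sum|xi - xbar| = 10.667
CU = 100 * (1 - 10.667 / (6 * 23.333))
   = 100 * (1 - 0.0762)
   = 92.38%


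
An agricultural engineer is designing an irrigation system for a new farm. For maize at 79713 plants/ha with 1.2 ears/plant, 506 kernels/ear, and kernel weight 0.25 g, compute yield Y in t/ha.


Y = density * ears * kernels * kw
  = 79713 * 1.2 * 506 * 0.25 g/ha
  = 12100433.40 g/ha
  = 12100.43 kg/ha = 12.10 t/ha


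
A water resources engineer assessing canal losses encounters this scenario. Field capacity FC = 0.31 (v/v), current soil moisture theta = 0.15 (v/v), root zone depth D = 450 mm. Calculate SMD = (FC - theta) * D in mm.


SMD = (FC - theta) * D
    = (0.31 - 0.15) * 450
    = 0.160 * 450
    = 72 mm


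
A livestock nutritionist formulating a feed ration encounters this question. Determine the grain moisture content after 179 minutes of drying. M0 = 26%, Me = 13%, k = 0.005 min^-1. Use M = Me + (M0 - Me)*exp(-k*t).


M = Me + (M0 - Me) * e^(-k*t)
  = 13 + (26 - 13) * e^(-0.005*179)
  = 13 + 13 * e^(-0.895)
  = 13 + 13 * 0.40861
  = 13 + 5.3119
  = 18.31%


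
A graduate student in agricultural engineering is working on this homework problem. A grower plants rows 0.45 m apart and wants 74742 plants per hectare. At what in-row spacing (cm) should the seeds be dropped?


spacing = 10000 / (row_sp * density)
        = 10000 / (0.45 * 74742)
        = 10000 / 33633.90
        = 0.29732 m = 29.73 cm


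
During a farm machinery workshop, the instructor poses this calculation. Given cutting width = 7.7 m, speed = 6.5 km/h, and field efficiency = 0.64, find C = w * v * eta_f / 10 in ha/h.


C = w * v * eta_f / 10
  = 7.7 * 6.5 * 0.64 / 10
  = 32.03 / 10
  = 3.20 ha/h


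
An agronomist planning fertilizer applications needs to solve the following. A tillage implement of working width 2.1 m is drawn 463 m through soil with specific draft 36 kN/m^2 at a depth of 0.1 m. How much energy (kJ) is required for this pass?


E = k * d * w * L
  = 36 * 0.1 * 2.1 * 463
  = 3500.28 kJ


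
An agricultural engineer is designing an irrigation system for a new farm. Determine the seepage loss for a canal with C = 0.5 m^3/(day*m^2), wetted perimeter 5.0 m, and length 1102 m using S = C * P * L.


S = C * P * L
  = 0.5 * 5.0 * 1102
  = 2755 m^3/day


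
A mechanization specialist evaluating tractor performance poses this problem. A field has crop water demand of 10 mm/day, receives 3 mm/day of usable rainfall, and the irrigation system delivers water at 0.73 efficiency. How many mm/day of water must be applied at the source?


IWR = (ETc - Pe) / Ea
    = (10 - 3) / 0.73
    = 7 / 0.73
    = 9.59 mm/day


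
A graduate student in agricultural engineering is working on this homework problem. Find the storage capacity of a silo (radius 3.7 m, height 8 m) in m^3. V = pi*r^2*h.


V = pi * r^2 * h
  = pi * 3.7^2 * 8
  = pi * 13.69 * 8
  = 344.07 m^3


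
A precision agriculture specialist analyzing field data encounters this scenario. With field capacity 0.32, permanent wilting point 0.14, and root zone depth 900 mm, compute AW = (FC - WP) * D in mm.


AW = (FC - WP) * D
   = (0.32 - 0.14) * 900
   = 0.18 * 900
   = 162 mm


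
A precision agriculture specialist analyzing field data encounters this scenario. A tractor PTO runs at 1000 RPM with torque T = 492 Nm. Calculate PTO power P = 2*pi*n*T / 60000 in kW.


P = 2*pi*n*T / 60000
  = 2*pi * 1000 * 492 / 60000
  = 3091327.17 / 60000
  = 51.52 kW


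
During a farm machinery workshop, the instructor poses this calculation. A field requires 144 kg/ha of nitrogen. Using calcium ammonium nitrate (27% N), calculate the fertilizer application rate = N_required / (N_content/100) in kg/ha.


Rate = N_required / (N_content / 100)
     = 144 / (27 / 100)
     = 144 / 0.27
     = 533.33 kg/ha


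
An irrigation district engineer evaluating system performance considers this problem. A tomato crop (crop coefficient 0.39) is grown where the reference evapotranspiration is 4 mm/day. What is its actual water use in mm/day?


ETc = Kc * ET0
    = 0.39 * 4
    = 1.56 mm/day


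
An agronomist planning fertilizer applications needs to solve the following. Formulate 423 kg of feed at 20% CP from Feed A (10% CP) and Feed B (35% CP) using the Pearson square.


parts_A = CP_b - target = 35 - 20 = 15
parts_B = target - CP_a = 20 - 10 = 10
total_parts = 15 + 10 = 25
Feed A = 423 * 15 / 25 = 253.80 kg
Feed B = 423 * 10 / 25 = 169.20 kg

253.80 kg


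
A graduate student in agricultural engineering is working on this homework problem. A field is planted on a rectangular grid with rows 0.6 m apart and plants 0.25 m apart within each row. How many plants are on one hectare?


D = 10000 / (row_sp * plant_sp)
  = 10000 / (0.6 * 0.25)
  = 10000 / 0.1500
  = 66666.67 plants/ha


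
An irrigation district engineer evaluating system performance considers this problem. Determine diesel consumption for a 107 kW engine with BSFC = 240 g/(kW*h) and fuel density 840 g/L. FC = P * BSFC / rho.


FC = P * BSFC / rho_fuel
   = 107 * 240 / 840
   = 25680 / 840
   = 30.57 L/h


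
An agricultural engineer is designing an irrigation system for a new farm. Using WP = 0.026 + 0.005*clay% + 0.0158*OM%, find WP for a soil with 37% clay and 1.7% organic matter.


WP = 0.026 + 0.005*37 + 0.0158*1.7
   = 0.026 + 0.1850 + 0.0269
   = 0.2379


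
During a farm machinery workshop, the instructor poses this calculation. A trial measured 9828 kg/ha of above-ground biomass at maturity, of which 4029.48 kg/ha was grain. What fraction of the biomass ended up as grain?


HI = grain_yield / biomass
   = 4029.48 / 9828
   = 0.41


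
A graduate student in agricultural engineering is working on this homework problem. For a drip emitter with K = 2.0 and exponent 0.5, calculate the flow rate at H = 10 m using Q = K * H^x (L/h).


Q = K * H^x
  = 2.0 * 10^0.5
  = 2.0 * 3.1623
  = 6.32 L/h


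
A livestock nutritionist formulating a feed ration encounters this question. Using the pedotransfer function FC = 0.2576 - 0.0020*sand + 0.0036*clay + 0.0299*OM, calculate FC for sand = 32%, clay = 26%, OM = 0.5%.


FC = 0.2576 - 0.0020*32 + 0.0036*26 + 0.0299*0.5
   = 0.2576 - 0.0640 + 0.0936 + 0.0150
   = 0.3022


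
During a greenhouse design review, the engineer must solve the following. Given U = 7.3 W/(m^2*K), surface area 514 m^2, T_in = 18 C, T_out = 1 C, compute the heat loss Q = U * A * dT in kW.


dT = 18 - (1) = 17 K
Q = U * A * dT
  = 7.3 * 514 * 17
  = 63787.40 W = 63.79 kW


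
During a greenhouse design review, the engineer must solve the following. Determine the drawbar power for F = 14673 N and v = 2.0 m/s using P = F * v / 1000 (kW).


P = F * v / 1000
  = 14673 * 2.0 / 1000
  = 29346 / 1000
  = 29.35 kW


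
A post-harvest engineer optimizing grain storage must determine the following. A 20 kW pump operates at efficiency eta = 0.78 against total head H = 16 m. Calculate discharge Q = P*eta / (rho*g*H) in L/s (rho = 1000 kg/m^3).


Q = (P * 1000 * eta) / (rho * g * H)
  = (20 * 1000 * 0.78) / (1000 * 9.81 * 16)
  = 15600 / 156960
  = 0.09939 m^3/s = 99.39 L/s


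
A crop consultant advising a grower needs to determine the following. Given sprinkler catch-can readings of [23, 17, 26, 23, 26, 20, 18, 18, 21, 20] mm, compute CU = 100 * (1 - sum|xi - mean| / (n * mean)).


xbar = 212 / 10 = 21.200
sum|xi - xbar| = 26.400
CU = 100 * (1 - 26.400 / (10 * 21.200))
   = 100 * (1 - 0.1245)
   = 87.55%


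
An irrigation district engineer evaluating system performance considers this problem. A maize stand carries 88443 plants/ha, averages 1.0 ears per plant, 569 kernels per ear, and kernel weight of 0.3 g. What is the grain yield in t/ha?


Y = density * ears * kernels * kw
  = 88443 * 1.0 * 569 * 0.3 g/ha
  = 15097220.10 g/ha
  = 15097.22 kg/ha = 15.10 t/ha


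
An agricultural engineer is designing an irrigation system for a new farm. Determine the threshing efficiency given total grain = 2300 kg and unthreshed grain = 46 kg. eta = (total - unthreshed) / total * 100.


eta = (total - unthreshed) / total * 100
    = (2300 - 46) / 2300 * 100
    = 2254 / 2300 * 100
    = 98%


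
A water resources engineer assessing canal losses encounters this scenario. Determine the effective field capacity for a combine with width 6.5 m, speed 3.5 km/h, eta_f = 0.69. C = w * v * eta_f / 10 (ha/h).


C = w * v * eta_f / 10
  = 6.5 * 3.5 * 0.69 / 10
  = 15.70 / 10
  = 1.57 ha/h


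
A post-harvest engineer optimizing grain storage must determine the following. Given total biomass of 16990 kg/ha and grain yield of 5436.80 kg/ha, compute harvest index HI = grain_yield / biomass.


HI = grain_yield / biomass
   = 5436.80 / 16990
   = 0.32


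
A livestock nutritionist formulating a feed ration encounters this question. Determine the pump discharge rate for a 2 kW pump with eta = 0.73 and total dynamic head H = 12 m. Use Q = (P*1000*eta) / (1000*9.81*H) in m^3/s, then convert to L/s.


Q = (P * 1000 * eta) / (rho * g * H)
  = (2 * 1000 * 0.73) / (1000 * 9.81 * 12)
  = 1460 / 117720
  = 0.01240 m^3/s = 12.40 L/s


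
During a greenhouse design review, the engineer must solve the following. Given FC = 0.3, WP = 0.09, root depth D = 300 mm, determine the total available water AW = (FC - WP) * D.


AW = (FC - WP) * D
   = (0.3 - 0.09) * 300
   = 0.21 * 300
   = 63 mm


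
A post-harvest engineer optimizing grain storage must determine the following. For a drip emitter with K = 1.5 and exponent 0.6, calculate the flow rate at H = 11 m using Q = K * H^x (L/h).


Q = K * H^x
  = 1.5 * 11^0.6
  = 1.5 * 4.2154
  = 6.32 L/h


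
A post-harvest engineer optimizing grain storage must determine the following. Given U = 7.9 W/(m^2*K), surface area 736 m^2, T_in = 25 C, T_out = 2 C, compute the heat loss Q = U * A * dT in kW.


dT = 25 - (2) = 23 K
Q = U * A * dT
  = 7.9 * 736 * 23
  = 133731.20 W = 133.73 kW


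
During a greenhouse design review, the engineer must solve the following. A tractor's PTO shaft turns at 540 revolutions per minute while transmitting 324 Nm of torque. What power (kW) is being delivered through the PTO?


P = 2*pi*n*T / 60000
  = 2*pi * 540 * 324 / 60000
  = 1099306.10 / 60000
  = 18.32 kW


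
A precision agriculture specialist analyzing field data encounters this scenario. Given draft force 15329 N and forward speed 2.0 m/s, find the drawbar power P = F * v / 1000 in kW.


P = F * v / 1000
  = 15329 * 2.0 / 1000
  = 30658 / 1000
  = 30.66 kW


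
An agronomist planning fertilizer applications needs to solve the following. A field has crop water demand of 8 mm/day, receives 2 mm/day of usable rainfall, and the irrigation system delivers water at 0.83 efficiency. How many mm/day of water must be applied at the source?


IWR = (ETc - Pe) / Ea
    = (8 - 2) / 0.83
    = 6 / 0.83
    = 7.23 mm/day


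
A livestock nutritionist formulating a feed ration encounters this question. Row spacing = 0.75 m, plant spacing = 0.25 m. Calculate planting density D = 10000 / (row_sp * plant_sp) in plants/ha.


D = 10000 / (row_sp * plant_sp)
  = 10000 / (0.75 * 0.25)
  = 10000 / 0.1875
  = 53333.33 plants/ha


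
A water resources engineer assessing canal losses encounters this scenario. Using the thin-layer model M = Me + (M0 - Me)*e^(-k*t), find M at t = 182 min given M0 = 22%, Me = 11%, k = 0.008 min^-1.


M = Me + (M0 - Me) * e^(-k*t)
  = 11 + (22 - 11) * e^(-0.008*182)
  = 11 + 11 * e^(-1.456)
  = 11 + 11 * 0.23317
  = 11 + 2.5648
  = 13.56%


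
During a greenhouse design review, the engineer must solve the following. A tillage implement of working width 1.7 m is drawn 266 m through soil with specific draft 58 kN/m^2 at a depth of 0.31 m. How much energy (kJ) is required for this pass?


E = k * d * w * L
  = 58 * 0.31 * 1.7 * 266
  = 8130.56 kJ


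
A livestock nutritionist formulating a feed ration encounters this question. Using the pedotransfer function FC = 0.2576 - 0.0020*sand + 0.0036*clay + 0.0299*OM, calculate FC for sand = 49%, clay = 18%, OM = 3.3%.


FC = 0.2576 - 0.0020*49 + 0.0036*18 + 0.0299*3.3
   = 0.2576 - 0.0980 + 0.0648 + 0.0987
   = 0.3231


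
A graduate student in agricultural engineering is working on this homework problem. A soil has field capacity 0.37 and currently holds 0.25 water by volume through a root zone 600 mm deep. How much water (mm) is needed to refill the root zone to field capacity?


SMD = (FC - theta) * D
    = (0.37 - 0.25) * 600
    = 0.120 * 600
    = 72 mm


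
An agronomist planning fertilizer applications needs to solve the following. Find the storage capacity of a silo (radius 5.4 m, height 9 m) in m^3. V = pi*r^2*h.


V = pi * r^2 * h
  = pi * 5.4^2 * 9
  = pi * 29.16 * 9
  = 824.48 m^3


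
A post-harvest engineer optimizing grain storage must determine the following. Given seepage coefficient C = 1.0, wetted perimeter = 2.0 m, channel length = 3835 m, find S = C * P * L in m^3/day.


S = C * P * L
  = 1.0 * 2.0 * 3835
  = 7670 m^3/day


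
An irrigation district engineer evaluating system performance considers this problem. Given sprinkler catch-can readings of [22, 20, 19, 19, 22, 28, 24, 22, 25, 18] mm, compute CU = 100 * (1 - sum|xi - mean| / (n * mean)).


xbar = 219 / 10 = 21.900
sum|xi - xbar| = 23.200
CU = 100 * (1 - 23.200 / (10 * 21.900))
   = 100 * (1 - 0.1059)
   = 89.41%


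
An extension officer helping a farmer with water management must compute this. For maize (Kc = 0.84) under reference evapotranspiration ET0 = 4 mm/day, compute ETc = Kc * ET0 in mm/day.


ETc = Kc * ET0
    = 0.84 * 4
    = 3.36 mm/day


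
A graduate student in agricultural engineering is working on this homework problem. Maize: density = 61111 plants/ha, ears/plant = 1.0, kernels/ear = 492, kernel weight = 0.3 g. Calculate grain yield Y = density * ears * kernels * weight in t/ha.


Y = density * ears * kernels * kw
  = 61111 * 1.0 * 492 * 0.3 g/ha
  = 9019983.60 g/ha
  = 9019.98 kg/ha = 9.02 t/ha


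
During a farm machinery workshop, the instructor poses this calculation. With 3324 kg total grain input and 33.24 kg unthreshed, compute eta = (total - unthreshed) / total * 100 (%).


eta = (total - unthreshed) / total * 100
    = (3324 - 33.24) / 3324 * 100
    = 3290.76 / 3324 * 100
    = 99%


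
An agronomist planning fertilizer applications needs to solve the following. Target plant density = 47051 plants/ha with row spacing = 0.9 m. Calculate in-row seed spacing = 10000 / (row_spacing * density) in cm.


spacing = 10000 / (row_sp * density)
        = 10000 / (0.9 * 47051)
        = 10000 / 42345.90
        = 0.23615 m = 23.62 cm


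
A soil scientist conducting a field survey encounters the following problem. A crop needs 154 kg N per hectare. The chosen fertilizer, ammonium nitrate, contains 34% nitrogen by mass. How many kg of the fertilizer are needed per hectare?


Rate = N_required / (N_content / 100)
     = 154 / (34 / 100)
     = 154 / 0.34
     = 452.94 kg/ha


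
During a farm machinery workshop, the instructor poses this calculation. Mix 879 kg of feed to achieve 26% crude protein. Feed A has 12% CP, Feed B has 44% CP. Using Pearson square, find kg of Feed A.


parts_A = CP_b - target = 44 - 26 = 18
parts_B = target - CP_a = 26 - 12 = 14
total_parts = 18 + 14 = 32
Feed A = 879 * 18 / 32 = 494.44 kg
Feed B = 879 * 14 / 32 = 384.56 kg

494.44 kg


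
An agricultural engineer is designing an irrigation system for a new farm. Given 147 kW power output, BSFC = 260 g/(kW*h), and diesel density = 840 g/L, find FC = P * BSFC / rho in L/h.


FC = P * BSFC / rho_fuel
   = 147 * 260 / 840
   = 38220 / 840
   = 45.50 L/h


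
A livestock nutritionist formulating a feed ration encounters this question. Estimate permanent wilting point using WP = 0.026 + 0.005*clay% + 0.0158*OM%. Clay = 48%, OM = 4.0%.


WP = 0.026 + 0.005*48 + 0.0158*4.0
   = 0.026 + 0.2400 + 0.0632
   = 0.3292


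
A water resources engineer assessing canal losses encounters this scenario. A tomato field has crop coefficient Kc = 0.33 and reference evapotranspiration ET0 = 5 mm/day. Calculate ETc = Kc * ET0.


ETc = Kc * ET0
    = 0.33 * 5
    = 1.65 mm/day


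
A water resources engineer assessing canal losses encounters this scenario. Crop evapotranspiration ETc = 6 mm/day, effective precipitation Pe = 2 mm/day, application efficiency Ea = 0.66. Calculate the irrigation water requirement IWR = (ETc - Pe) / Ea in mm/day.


IWR = (ETc - Pe) / Ea
    = (6 - 2) / 0.66
    = 4 / 0.66
    = 6.06 mm/day


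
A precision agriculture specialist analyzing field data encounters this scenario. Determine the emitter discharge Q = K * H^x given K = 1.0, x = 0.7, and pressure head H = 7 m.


Q = K * H^x
  = 1.0 * 7^0.7
  = 1.0 * 3.9045
  = 3.90 L/h


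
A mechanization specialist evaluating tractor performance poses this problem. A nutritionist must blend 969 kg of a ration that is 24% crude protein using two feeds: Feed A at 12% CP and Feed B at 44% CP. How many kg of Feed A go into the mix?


parts_A = CP_b - target = 44 - 24 = 20
parts_B = target - CP_a = 24 - 12 = 12
total_parts = 20 + 12 = 32
Feed A = 969 * 20 / 32 = 605.63 kg
Feed B = 969 * 12 / 32 = 363.38 kg

605.63 kg


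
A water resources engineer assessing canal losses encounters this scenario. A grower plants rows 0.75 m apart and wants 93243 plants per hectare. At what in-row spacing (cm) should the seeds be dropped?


spacing = 10000 / (row_sp * density)
        = 10000 / (0.75 * 93243)
        = 10000 / 69932.25
        = 0.14300 m = 14.30 cm


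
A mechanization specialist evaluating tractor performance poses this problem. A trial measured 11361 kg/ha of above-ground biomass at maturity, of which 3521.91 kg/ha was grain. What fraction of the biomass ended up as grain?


HI = grain_yield / biomass
   = 3521.91 / 11361
   = 0.31


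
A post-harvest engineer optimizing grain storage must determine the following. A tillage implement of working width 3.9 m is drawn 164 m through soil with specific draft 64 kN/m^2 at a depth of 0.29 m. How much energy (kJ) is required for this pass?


E = k * d * w * L
  = 64 * 0.29 * 3.9 * 164
  = 11870.98 kJ


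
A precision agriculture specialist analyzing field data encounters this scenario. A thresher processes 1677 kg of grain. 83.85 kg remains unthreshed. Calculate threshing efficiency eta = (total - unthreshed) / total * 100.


eta = (total - unthreshed) / total * 100
    = (1677 - 83.85) / 1677 * 100
    = 1593.15 / 1677 * 100
    = 95%


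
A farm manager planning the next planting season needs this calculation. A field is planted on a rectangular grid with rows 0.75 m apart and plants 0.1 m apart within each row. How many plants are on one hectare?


D = 10000 / (row_sp * plant_sp)
  = 10000 / (0.75 * 0.1)
  = 10000 / 0.0750
  = 133333.33 plants/ha


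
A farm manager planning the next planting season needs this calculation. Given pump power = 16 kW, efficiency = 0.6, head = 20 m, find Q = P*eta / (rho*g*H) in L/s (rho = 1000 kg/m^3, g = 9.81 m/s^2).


Q = (P * 1000 * eta) / (rho * g * H)
  = (16 * 1000 * 0.6) / (1000 * 9.81 * 20)
  = 9600 / 196200
  = 0.04893 m^3/s = 48.93 L/s


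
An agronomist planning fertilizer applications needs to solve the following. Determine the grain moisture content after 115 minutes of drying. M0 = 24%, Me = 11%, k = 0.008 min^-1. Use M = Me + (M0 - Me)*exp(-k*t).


M = Me + (M0 - Me) * e^(-k*t)
  = 11 + (24 - 11) * e^(-0.008*115)
  = 11 + 13 * e^(-0.920)
  = 11 + 13 * 0.39852
  = 11 + 5.1807
  = 16.18%


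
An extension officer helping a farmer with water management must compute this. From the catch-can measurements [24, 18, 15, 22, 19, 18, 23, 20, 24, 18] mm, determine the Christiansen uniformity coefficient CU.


xbar = 201 / 10 = 20.100
sum|xi - xbar| = 25.200
CU = 100 * (1 - 25.200 / (10 * 20.100))
   = 100 * (1 - 0.1254)
   = 87.46%


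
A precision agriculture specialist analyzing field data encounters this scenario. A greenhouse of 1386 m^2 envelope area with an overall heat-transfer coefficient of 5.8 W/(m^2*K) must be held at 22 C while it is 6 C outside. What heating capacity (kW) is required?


dT = 22 - (6) = 16 K
Q = U * A * dT
  = 5.8 * 1386 * 16
  = 128620.80 W = 128.62 kW


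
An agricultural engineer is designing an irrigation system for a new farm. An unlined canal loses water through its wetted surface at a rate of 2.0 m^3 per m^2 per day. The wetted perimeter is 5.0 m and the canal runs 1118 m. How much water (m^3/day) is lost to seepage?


S = C * P * L
  = 2.0 * 5.0 * 1118
  = 11180 m^3/day


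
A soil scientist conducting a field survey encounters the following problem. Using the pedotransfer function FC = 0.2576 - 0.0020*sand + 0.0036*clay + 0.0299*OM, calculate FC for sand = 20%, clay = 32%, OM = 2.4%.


FC = 0.2576 - 0.0020*20 + 0.0036*32 + 0.0299*2.4
   = 0.2576 - 0.0400 + 0.1152 + 0.0718
   = 0.4046


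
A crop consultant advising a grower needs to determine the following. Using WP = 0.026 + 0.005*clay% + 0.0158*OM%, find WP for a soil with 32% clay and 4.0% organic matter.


WP = 0.026 + 0.005*32 + 0.0158*4.0
   = 0.026 + 0.1600 + 0.0632
   = 0.2492


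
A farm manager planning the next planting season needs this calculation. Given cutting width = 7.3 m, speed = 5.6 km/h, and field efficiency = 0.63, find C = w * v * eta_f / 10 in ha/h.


C = w * v * eta_f / 10
  = 7.3 * 5.6 * 0.63 / 10
  = 25.75 / 10
  = 2.58 ha/h


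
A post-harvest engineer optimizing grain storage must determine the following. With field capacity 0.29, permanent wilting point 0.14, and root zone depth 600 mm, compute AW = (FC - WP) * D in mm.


AW = (FC - WP) * D
   = (0.29 - 0.14) * 600
   = 0.15 * 600
   = 90 mm


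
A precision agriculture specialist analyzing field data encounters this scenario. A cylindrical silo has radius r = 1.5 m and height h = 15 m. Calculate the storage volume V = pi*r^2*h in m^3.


V = pi * r^2 * h
  = pi * 1.5^2 * 15
  = pi * 2.25 * 15
  = 106.03 m^3


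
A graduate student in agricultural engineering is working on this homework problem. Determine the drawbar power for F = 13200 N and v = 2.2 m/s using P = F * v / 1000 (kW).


P = F * v / 1000
  = 13200 * 2.2 / 1000
  = 29040 / 1000
  = 29.04 kW


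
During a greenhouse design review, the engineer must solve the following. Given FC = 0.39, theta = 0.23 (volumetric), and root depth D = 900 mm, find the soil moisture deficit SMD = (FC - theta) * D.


SMD = (FC - theta) * D
    = (0.39 - 0.23) * 900
    = 0.160 * 900
    = 144 mm


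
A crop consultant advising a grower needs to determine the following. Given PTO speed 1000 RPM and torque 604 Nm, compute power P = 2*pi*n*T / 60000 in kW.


P = 2*pi*n*T / 60000
  = 2*pi * 1000 * 604 / 60000
  = 3795043.93 / 60000
  = 63.25 kW


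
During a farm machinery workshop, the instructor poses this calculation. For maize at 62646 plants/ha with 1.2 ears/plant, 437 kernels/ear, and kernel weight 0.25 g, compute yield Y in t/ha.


Y = density * ears * kernels * kw
  = 62646 * 1.2 * 437 * 0.25 g/ha
  = 8212890.60 g/ha
  = 8212.89 kg/ha = 8.21 t/ha


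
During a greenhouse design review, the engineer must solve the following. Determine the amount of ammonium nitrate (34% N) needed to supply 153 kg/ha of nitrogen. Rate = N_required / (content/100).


Rate = N_required / (N_content / 100)
     = 153 / (34 / 100)
     = 153 / 0.34
     = 450 kg/ha
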